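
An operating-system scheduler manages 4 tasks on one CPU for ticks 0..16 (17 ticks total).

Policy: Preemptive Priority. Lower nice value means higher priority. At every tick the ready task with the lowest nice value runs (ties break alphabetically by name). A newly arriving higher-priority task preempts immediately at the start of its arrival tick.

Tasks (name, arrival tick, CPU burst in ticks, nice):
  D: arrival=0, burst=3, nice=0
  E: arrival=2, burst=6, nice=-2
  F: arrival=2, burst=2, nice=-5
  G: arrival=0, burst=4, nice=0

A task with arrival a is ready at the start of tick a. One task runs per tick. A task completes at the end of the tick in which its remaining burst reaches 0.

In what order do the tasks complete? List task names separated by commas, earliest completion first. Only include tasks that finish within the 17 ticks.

t=0: ready={D,G} → run D
t=1: ready={D,G} → run D
t=2: ready={D,E,F,G} → run F
t=3: ready={D,E,F,G} → run F
t=4: ready={D,E,G} → run E
t=5: ready={D,E,G} → run E
t=6: ready={D,E,G} → run E
t=7: ready={D,E,G} → run E
t=8: ready={D,E,G} → run E
t=9: ready={D,E,G} → run E
t=10: ready={D,G} → run D
t=11: ready={G} → run G
t=12: ready={G} → run G
t=13: ready={G} → run G
t=14: ready={G} → run G
t=15: (idle)
t=16: (idle)

completion order = F, E, D, G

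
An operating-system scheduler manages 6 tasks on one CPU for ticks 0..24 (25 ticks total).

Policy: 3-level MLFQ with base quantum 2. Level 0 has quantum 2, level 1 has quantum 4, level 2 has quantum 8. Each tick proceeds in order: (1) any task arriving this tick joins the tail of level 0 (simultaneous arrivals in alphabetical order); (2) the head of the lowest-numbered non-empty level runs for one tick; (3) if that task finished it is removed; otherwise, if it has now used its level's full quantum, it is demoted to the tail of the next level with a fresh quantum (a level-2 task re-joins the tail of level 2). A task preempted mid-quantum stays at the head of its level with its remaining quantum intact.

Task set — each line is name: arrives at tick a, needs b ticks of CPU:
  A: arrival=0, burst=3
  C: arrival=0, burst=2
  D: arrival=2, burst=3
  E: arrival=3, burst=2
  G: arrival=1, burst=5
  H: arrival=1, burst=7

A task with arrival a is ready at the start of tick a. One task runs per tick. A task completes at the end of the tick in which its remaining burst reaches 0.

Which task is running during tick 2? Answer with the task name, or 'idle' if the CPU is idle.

running at tick 2 = C

t=0: L0/L1/L2 = AC/-/- → run A
t=1: L0/L1/L2 = ACGH/-/- → run A
t=2: L0/L1/L2 = CGHD/A/- → run C
t=3: L0/L1/L2 = CGHDE/A/- → run C
t=4: L0/L1/L2 = GHDE/A/- → run G
t=5: L0/L1/L2 = GHDE/A/- → run G
t=6: L0/L1/L2 = HDE/AG/- → run H
t=7: L0/L1/L2 = HDE/AG/- → run H
t=8: L0/L1/L2 = DE/AGH/- → run D
t=9: L0/L1/L2 = DE/AGH/- → run D
t=10: L0/L1/L2 = E/AGHD/- → run E
t=11: L0/L1/L2 = E/AGHD/- → run E
t=12: L0/L1/L2 = -/AGHD/- → run A
t=13: L0/L1/L2 = -/GHD/- → run G
t=14: L0/L1/L2 = -/GHD/- → run G
t=15: L0/L1/L2 = -/GHD/- → run G
t=16: L0/L1/L2 = -/HD/- → run H
t=17: L0/L1/L2 = -/HD/- → run H
t=18: L0/L1/L2 = -/HD/- → run H
t=19: L0/L1/L2 = -/HD/- → run H
t=20: L0/L1/L2 = -/D/H → run D
t=21: L0/L1/L2 = -/-/H → run H
t=22: (idle)
t=23: (idle)
t=24: (idle)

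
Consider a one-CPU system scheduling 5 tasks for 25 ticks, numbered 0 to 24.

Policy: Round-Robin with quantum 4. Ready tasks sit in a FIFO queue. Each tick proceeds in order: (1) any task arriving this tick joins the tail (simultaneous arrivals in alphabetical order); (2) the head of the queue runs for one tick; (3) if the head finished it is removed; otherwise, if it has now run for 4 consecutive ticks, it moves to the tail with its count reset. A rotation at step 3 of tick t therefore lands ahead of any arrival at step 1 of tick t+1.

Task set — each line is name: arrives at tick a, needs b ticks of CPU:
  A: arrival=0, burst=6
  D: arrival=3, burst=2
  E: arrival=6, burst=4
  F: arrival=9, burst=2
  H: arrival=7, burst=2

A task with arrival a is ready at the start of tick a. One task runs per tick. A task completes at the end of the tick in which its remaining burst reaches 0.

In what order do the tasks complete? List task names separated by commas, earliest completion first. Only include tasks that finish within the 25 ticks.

t=0: queue=[A] q_used=0 → run A
t=1: queue=[A] q_used=1 → run A
t=2: queue=[A] q_used=2 → run A
t=3: queue=[A,D] q_used=3 → run A
t=4: queue=[D,A] q_used=0 → run D
t=5: queue=[D,A] q_used=1 → run D
t=6: queue=[A,E] q_used=0 → run A
t=7: queue=[A,E,H] q_used=1 → run A
t=8: queue=[E,H] q_used=0 → run E
t=9: queue=[E,H,F] q_used=1 → run E
t=10: queue=[E,H,F] q_used=2 → run E
t=11: queue=[E,H,F] q_used=3 → run E
t=12: queue=[H,F] q_used=0 → run H
t=13: queue=[H,F] q_used=1 → run H
t=14: queue=[F] q_used=0 → run F
t=15: queue=[F] q_used=1 → run F
t=16: (idle)
t=17: (idle)
t=18: (idle)
t=19: (idle)
t=20: (idle)
t=21: (idle)
t=22: (idle)
t=23: (idle)
t=24: (idle)

completion order = D, A, E, H, F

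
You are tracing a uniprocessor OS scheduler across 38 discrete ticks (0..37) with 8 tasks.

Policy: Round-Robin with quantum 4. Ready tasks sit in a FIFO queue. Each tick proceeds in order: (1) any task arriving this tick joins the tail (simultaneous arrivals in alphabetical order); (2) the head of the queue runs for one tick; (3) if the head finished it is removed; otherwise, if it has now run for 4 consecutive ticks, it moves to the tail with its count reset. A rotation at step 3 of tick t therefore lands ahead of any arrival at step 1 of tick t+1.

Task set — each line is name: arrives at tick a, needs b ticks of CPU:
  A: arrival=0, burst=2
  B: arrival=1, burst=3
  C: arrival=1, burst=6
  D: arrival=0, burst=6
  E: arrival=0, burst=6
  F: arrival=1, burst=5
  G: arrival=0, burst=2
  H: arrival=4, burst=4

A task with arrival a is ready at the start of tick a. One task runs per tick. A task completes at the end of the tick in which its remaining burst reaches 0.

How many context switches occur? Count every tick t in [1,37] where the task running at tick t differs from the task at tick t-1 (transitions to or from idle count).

context switches = 12

t=0: queue=[A,D,E,G] q_used=0 → run A
t=1: queue=[A,D,E,G,B,C,F] q_used=1 → run A
t=2: queue=[D,E,G,B,C,F] q_used=0 → run D
t=3: queue=[D,E,G,B,C,F] q_used=1 → run D
t=4: queue=[D,E,G,B,C,F,H] q_used=2 → run D
t=5: queue=[D,E,G,B,C,F,H] q_used=3 → run D
t=6: queue=[E,G,B,C,F,H,D] q_used=0 → run E
t=7: queue=[E,G,B,C,F,H,D] q_used=1 → run E
t=8: queue=[E,G,B,C,F,H,D] q_used=2 → run E
t=9: queue=[E,G,B,C,F,H,D] q_used=3 → run E
t=10: queue=[G,B,C,F,H,D,E] q_used=0 → run G
t=11: queue=[G,B,C,F,H,D,E] q_used=1 → run G
t=12: queue=[B,C,F,H,D,E] q_used=0 → run B
t=13: queue=[B,C,F,H,D,E] q_used=1 → run B
t=14: queue=[B,C,F,H,D,E] q_used=2 → run B
t=15: queue=[C,F,H,D,E] q_used=0 → run C
t=16: queue=[C,F,H,D,E] q_used=1 → run C
t=17: queue=[C,F,H,D,E] q_used=2 → run C
t=18: queue=[C,F,H,D,E] q_used=3 → run C
t=19: queue=[F,H,D,E,C] q_used=0 → run F
t=20: queue=[F,H,D,E,C] q_used=1 → run F
t=21: queue=[F,H,D,E,C] q_used=2 → run F
t=22: queue=[F,H,D,E,C] q_used=3 → run F
t=23: queue=[H,D,E,C,F] q_used=0 → run H
t=24: queue=[H,D,E,C,F] q_used=1 → run H
t=25: queue=[H,D,E,C,F] q_used=2 → run H
t=26: queue=[H,D,E,C,F] q_used=3 → run H
t=27: queue=[D,E,C,F] q_used=0 → run D
t=28: queue=[D,E,C,F] q_used=1 → run D
t=29: queue=[E,C,F] q_used=0 → run E
t=30: queue=[E,C,F] q_used=1 → run E
t=31: queue=[C,F] q_used=0 → run C
t=32: queue=[C,F] q_used=1 → run C
t=33: queue=[F] q_used=0 → run F
t=34: (idle)
t=35: (idle)
t=36: (idle)
t=37: (idle)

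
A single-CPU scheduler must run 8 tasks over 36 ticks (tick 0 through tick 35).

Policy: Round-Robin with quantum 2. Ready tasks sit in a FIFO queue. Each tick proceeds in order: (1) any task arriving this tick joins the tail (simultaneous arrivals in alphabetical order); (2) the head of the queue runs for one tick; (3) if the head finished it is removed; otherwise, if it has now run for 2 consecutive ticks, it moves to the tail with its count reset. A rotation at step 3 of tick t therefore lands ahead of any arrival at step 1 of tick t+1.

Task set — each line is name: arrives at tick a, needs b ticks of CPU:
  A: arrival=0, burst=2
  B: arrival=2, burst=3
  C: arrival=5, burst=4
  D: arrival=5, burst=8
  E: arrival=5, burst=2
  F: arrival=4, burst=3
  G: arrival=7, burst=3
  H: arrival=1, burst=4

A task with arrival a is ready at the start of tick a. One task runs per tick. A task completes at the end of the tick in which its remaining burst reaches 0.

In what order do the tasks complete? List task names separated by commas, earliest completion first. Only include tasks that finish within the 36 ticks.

completion order = A, H, E, B, F, C, G, D

t=0: queue=[A] q_used=0 → run A
t=1: queue=[A,H] q_used=1 → run A
t=2: queue=[H,B] q_used=0 → run H
t=3: queue=[H,B] q_used=1 → run H
t=4: queue=[B,H,F] q_used=0 → run B
t=5: queue=[B,H,F,C,D,E] q_used=1 → run B
t=6: queue=[H,F,C,D,E,B] q_used=0 → run H
t=7: queue=[H,F,C,D,E,B,G] q_used=1 → run H
t=8: queue=[F,C,D,E,B,G] q_used=0 → run F
t=9: queue=[F,C,D,E,B,G] q_used=1 → run F
t=10: queue=[C,D,E,B,G,F] q_used=0 → run C
t=11: queue=[C,D,E,B,G,F] q_used=1 → run C
t=12: queue=[D,E,B,G,F,C] q_used=0 → run D
t=13: queue=[D,E,B,G,F,C] q_used=1 → run D
t=14: queue=[E,B,G,F,C,D] q_used=0 → run E
t=15: queue=[E,B,G,F,C,D] q_used=1 → run E
t=16: queue=[B,G,F,C,D] q_used=0 → run B
t=17: queue=[G,F,C,D] q_used=0 → run G
t=18: queue=[G,F,C,D] q_used=1 → run G
t=19: queue=[F,C,D,G] q_used=0 → run F
t=20: queue=[C,D,G] q_used=0 → run C
t=21: queue=[C,D,G] q_used=1 → run C
t=22: queue=[D,G] q_used=0 → run D
t=23: queue=[D,G] q_used=1 → run D
t=24: queue=[G,D] q_used=0 → run G
t=25: queue=[D] q_used=0 → run D
t=26: queue=[D] q_used=1 → run D
t=27: queue=[D] q_used=0 → run D
t=28: queue=[D] q_used=1 → run D
t=29: (idle)
t=30: (idle)
t=31: (idle)
t=32: (idle)
t=33: (idle)
t=34: (idle)
t=35: (idle)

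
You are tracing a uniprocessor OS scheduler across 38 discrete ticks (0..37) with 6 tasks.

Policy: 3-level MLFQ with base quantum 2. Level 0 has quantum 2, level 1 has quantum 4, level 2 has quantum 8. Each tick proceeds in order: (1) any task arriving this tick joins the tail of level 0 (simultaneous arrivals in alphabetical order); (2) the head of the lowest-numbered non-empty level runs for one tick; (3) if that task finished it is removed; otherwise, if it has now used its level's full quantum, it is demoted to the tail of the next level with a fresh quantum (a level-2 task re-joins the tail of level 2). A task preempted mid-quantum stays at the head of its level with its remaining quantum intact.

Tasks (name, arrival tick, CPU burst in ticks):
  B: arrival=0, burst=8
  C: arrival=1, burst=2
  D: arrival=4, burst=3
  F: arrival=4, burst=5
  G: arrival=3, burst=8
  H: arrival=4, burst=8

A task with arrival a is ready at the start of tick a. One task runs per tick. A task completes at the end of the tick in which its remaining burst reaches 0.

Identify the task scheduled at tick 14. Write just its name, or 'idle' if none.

t=0: L0/L1/L2 = B/-/- → run B
t=1: L0/L1/L2 = BC/-/- → run B
t=2: L0/L1/L2 = C/B/- → run C
t=3: L0/L1/L2 = CG/B/- → run C
t=4: L0/L1/L2 = GDFH/B/- → run G
t=5: L0/L1/L2 = GDFH/B/- → run G
t=6: L0/L1/L2 = DFH/BG/- → run D
t=7: L0/L1/L2 = DFH/BG/- → run D
t=8: L0/L1/L2 = FH/BGD/- → run F
t=9: L0/L1/L2 = FH/BGD/- → run F
t=10: L0/L1/L2 = H/BGDF/- → run H
t=11: L0/L1/L2 = H/BGDF/- → run H
t=12: L0/L1/L2 = -/BGDFH/- → run B
t=13: L0/L1/L2 = -/BGDFH/- → run B
t=14: L0/L1/L2 = -/BGDFH/- → run B
t=15: L0/L1/L2 = -/BGDFH/- → run B
t=16: L0/L1/L2 = -/GDFH/B → run G
t=17: L0/L1/L2 = -/GDFH/B → run G
t=18: L0/L1/L2 = -/GDFH/B → run G
t=19: L0/L1/L2 = -/GDFH/B → run G
t=20: L0/L1/L2 = -/DFH/BG → run D
t=21: L0/L1/L2 = -/FH/BG → run F
t=22: L0/L1/L2 = -/FH/BG → run F
t=23: L0/L1/L2 = -/FH/BG → run F
t=24: L0/L1/L2 = -/H/BG → run H
t=25: L0/L1/L2 = -/H/BG → run H
t=26: L0/L1/L2 = -/H/BG → run H
t=27: L0/L1/L2 = -/H/BG → run H
t=28: L0/L1/L2 = -/-/BGH → run B
t=29: L0/L1/L2 = -/-/BGH → run B
t=30: L0/L1/L2 = -/-/GH → run G
t=31: L0/L1/L2 = -/-/GH → run G
t=32: L0/L1/L2 = -/-/H → run H
t=33: L0/L1/L2 = -/-/H → run H
t=34: (idle)
t=35: (idle)
t=36: (idle)
t=37: (idle)

running at tick 14 = B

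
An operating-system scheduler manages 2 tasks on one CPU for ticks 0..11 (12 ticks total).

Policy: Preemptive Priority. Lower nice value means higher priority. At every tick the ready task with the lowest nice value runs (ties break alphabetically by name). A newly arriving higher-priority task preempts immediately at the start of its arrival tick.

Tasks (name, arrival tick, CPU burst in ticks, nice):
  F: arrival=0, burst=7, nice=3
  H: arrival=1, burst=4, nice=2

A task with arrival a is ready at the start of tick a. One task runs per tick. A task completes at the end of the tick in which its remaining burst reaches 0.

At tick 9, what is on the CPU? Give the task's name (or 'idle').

t=0: ready={F} → run F
t=1: ready={F,H} → run H
t=2: ready={F,H} → run H
t=3: ready={F,H} → run H
t=4: ready={F,H} → run H
t=5: ready={F} → run F
t=6: ready={F} → run F
t=7: ready={F} → run F
t=8: ready={F} → run F
t=9: ready={F} → run F
t=10: ready={F} → run F
t=11: (idle)

running at tick 9 = F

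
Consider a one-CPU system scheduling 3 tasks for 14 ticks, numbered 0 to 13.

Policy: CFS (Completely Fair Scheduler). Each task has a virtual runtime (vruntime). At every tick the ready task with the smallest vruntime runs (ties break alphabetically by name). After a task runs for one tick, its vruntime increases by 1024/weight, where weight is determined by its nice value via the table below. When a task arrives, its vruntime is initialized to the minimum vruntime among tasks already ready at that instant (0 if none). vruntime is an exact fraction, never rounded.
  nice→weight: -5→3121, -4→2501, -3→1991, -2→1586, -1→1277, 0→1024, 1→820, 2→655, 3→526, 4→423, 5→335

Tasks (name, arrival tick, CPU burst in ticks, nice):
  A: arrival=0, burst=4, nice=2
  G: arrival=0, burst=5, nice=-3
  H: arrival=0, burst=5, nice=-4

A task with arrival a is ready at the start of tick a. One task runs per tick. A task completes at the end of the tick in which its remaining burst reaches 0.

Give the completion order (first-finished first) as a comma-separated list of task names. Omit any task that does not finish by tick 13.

completion order = H, G, A

t=0: vr[A=0 G=0 H=0] → run A
t=1: vr[A=1024/655 G=0 H=0] → run G
t=2: vr[A=1024/655 G=1024/1991 H=0] → run H
t=3: vr[A=1024/655 G=1024/1991 H=1024/2501] → run H
t=4: vr[A=1024/655 G=1024/1991 H=2048/2501] → run G
t=5: vr[A=1024/655 G=2048/1991 H=2048/2501] → run H
t=6: vr[A=1024/655 G=2048/1991 H=3072/2501] → run G
t=7: vr[A=1024/655 G=3072/1991 H=3072/2501] → run H
t=8: vr[A=1024/655 G=3072/1991 H=4096/2501] → run G
t=9: vr[A=1024/655 G=4096/1991 H=4096/2501] → run A
t=10: vr[A=2048/655 G=4096/1991 H=4096/2501] → run H
t=11: vr[A=2048/655 G=4096/1991] → run G
t=12: vr[A=2048/655] → run A
t=13: vr[A=3072/655] → run A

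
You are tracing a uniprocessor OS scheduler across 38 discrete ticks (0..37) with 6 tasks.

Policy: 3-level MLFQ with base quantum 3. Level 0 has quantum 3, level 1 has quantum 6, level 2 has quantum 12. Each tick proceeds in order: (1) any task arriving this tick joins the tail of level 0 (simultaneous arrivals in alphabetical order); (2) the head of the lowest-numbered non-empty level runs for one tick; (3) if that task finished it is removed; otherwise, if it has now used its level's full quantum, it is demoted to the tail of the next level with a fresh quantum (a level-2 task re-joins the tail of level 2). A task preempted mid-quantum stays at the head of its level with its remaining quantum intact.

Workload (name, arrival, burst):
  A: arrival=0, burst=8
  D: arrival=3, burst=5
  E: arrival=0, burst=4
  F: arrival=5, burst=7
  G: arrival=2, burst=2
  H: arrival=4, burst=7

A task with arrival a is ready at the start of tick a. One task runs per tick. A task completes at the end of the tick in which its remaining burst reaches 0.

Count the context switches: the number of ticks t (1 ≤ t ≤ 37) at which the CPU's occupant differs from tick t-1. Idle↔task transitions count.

t=0: L0/L1/L2 = AE/-/- → run A
t=1: L0/L1/L2 = AE/-/- → run A
t=2: L0/L1/L2 = AEG/-/- → run A
t=3: L0/L1/L2 = EGD/A/- → run E
t=4: L0/L1/L2 = EGDH/A/- → run E
t=5: L0/L1/L2 = EGDHF/A/- → run E
t=6: L0/L1/L2 = GDHF/AE/- → run G
t=7: L0/L1/L2 = GDHF/AE/- → run G
t=8: L0/L1/L2 = DHF/AE/- → run D
t=9: L0/L1/L2 = DHF/AE/- → run D
t=10: L0/L1/L2 = DHF/AE/- → run D
t=11: L0/L1/L2 = HF/AED/- → run H
t=12: L0/L1/L2 = HF/AED/- → run H
t=13: L0/L1/L2 = HF/AED/- → run H
t=14: L0/L1/L2 = F/AEDH/- → run F
t=15: L0/L1/L2 = F/AEDH/- → run F
t=16: L0/L1/L2 = F/AEDH/- → run F
t=17: L0/L1/L2 = -/AEDHF/- → run A
t=18: L0/L1/L2 = -/AEDHF/- → run A
t=19: L0/L1/L2 = -/AEDHF/- → run A
t=20: L0/L1/L2 = -/AEDHF/- → run A
t=21: L0/L1/L2 = -/AEDHF/- → run A
t=22: L0/L1/L2 = -/EDHF/- → run E
t=23: L0/L1/L2 = -/DHF/- → run D
t=24: L0/L1/L2 = -/DHF/- → run D
t=25: L0/L1/L2 = -/HF/- → run H
t=26: L0/L1/L2 = -/HF/- → run H
t=27: L0/L1/L2 = -/HF/- → run H
t=28: L0/L1/L2 = -/HF/- → run H
t=29: L0/L1/L2 = -/F/- → run F
t=30: L0/L1/L2 = -/F/- → run F
t=31: L0/L1/L2 = -/F/- → run F
t=32: L0/L1/L2 = -/F/- → run F
t=33: (idle)
t=34: (idle)
t=35: (idle)
t=36: (idle)
t=37: (idle)

context switches = 11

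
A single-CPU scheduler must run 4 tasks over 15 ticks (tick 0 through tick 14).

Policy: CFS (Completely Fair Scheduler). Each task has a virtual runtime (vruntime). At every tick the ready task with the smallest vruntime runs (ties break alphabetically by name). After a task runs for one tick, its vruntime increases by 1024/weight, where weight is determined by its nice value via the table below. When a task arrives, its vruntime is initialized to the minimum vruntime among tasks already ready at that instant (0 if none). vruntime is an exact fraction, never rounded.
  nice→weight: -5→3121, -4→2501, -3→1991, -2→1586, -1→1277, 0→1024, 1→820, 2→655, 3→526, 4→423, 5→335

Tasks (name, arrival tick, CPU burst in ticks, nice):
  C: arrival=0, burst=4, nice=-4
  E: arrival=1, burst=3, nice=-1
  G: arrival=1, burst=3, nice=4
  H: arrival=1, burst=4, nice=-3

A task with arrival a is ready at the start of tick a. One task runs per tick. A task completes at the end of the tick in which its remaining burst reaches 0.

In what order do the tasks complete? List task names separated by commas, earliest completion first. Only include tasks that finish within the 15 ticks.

t=0: vr[C=0] → run C
t=1: vr[C=1024/2501 E=1024/2501 G=1024/2501 H=1024/2501] → run C
t=2: vr[C=2048/2501 E=1024/2501 G=1024/2501 H=1024/2501] → run E
t=3: vr[C=2048/2501 E=3868672/3193777 G=1024/2501 H=1024/2501] → run G
t=4: vr[C=2048/2501 E=3868672/3193777 G=2994176/1057923 H=1024/2501] → run H
t=5: vr[C=2048/2501 E=3868672/3193777 G=2994176/1057923 H=4599808/4979491] → run C
t=6: vr[C=3072/2501 E=3868672/3193777 G=2994176/1057923 H=4599808/4979491] → run H
t=7: vr[C=3072/2501 E=3868672/3193777 G=2994176/1057923 H=7160832/4979491] → run E
t=8: vr[C=3072/2501 E=6429696/3193777 G=2994176/1057923 H=7160832/4979491] → run C
t=9: vr[E=6429696/3193777 G=2994176/1057923 H=7160832/4979491] → run H
t=10: vr[E=6429696/3193777 G=2994176/1057923 H=9721856/4979491] → run H
t=11: vr[E=6429696/3193777 G=2994176/1057923] → run E
t=12: vr[G=2994176/1057923] → run G
t=13: vr[G=5555200/1057923] → run G
t=14: (idle)

completion order = C, H, E, G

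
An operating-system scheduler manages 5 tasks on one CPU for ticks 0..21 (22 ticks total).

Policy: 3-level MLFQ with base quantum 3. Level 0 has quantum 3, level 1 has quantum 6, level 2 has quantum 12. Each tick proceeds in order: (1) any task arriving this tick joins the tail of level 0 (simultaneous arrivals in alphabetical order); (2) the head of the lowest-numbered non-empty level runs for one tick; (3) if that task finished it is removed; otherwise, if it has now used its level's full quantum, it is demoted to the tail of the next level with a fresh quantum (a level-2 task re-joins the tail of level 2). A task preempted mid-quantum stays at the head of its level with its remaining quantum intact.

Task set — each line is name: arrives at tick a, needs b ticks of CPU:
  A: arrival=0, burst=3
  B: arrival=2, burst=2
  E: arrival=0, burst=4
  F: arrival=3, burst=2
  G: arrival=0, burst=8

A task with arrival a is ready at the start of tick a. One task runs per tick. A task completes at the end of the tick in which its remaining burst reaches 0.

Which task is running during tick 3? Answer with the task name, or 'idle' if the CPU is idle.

running at tick 3 = E

t=0: L0/L1/L2 = AEG/-/- → run A
t=1: L0/L1/L2 = AEG/-/- → run A
t=2: L0/L1/L2 = AEGB/-/- → run A
t=3: L0/L1/L2 = EGBF/-/- → run E
t=4: L0/L1/L2 = EGBF/-/- → run E
t=5: L0/L1/L2 = EGBF/-/- → run E
t=6: L0/L1/L2 = GBF/E/- → run G
t=7: L0/L1/L2 = GBF/E/- → run G
t=8: L0/L1/L2 = GBF/E/- → run G
t=9: L0/L1/L2 = BF/EG/- → run B
t=10: L0/L1/L2 = BF/EG/- → run B
t=11: L0/L1/L2 = F/EG/- → run F
t=12: L0/L1/L2 = F/EG/- → run F
t=13: L0/L1/L2 = -/EG/- → run E
t=14: L0/L1/L2 = -/G/- → run G
t=15: L0/L1/L2 = -/G/- → run G
t=16: L0/L1/L2 = -/G/- → run G
t=17: L0/L1/L2 = -/G/- → run G
t=18: L0/L1/L2 = -/G/- → run G
t=19: (idle)
t=20: (idle)
t=21: (idle)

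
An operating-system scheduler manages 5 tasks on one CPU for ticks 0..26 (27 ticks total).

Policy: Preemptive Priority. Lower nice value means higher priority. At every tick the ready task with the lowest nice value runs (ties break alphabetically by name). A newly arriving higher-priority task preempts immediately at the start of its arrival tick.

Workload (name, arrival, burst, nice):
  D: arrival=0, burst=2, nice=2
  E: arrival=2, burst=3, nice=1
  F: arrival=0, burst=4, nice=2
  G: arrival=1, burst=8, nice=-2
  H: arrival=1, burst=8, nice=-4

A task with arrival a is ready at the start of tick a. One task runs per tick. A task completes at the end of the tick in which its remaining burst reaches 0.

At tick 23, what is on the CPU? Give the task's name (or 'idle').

t=0: ready={D,F} → run D
t=1: ready={D,F,G,H} → run H
t=2: ready={D,E,F,G,H} → run H
t=3: ready={D,E,F,G,H} → run H
t=4: ready={D,E,F,G,H} → run H
t=5: ready={D,E,F,G,H} → run H
t=6: ready={D,E,F,G,H} → run H
t=7: ready={D,E,F,G,H} → run H
t=8: ready={D,E,F,G,H} → run H
t=9: ready={D,E,F,G} → run G
t=10: ready={D,E,F,G} → run G
t=11: ready={D,E,F,G} → run G
t=12: ready={D,E,F,G} → run G
t=13: ready={D,E,F,G} → run G
t=14: ready={D,E,F,G} → run G
t=15: ready={D,E,F,G} → run G
t=16: ready={D,E,F,G} → run G
t=17: ready={D,E,F} → run E
t=18: ready={D,E,F} → run E
t=19: ready={D,E,F} → run E
t=20: ready={D,F} → run D
t=21: ready={F} → run F
t=22: ready={F} → run F
t=23: ready={F} → run F
t=24: ready={F} → run F
t=25: (idle)
t=26: (idle)

running at tick 23 = F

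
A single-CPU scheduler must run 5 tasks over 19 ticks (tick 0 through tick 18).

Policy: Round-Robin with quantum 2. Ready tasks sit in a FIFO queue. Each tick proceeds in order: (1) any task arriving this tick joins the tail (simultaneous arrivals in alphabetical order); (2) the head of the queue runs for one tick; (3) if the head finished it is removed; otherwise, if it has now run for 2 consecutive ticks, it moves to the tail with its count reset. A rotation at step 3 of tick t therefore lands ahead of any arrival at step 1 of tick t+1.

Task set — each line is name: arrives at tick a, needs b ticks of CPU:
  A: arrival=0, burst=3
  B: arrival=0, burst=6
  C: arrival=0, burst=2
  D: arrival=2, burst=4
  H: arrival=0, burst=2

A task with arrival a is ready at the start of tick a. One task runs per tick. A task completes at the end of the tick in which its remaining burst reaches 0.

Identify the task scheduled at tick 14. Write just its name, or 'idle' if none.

running at tick 14 = D

t=0: queue=[A,B,C,H] q_used=0 → run A
t=1: queue=[A,B,C,H] q_used=1 → run A
t=2: queue=[B,C,H,A,D] q_used=0 → run B
t=3: queue=[B,C,H,A,D] q_used=1 → run B
t=4: queue=[C,H,A,D,B] q_used=0 → run C
t=5: queue=[C,H,A,D,B] q_used=1 → run C
t=6: queue=[H,A,D,B] q_used=0 → run H
t=7: queue=[H,A,D,B] q_used=1 → run H
t=8: queue=[A,D,B] q_used=0 → run A
t=9: queue=[D,B] q_used=0 → run D
t=10: queue=[D,B] q_used=1 → run D
t=11: queue=[B,D] q_used=0 → run B
t=12: queue=[B,D] q_used=1 → run B
t=13: queue=[D,B] q_used=0 → run D
t=14: queue=[D,B] q_used=1 → run D
t=15: queue=[B] q_used=0 → run B
t=16: queue=[B] q_used=1 → run B
t=17: (idle)
t=18: (idle)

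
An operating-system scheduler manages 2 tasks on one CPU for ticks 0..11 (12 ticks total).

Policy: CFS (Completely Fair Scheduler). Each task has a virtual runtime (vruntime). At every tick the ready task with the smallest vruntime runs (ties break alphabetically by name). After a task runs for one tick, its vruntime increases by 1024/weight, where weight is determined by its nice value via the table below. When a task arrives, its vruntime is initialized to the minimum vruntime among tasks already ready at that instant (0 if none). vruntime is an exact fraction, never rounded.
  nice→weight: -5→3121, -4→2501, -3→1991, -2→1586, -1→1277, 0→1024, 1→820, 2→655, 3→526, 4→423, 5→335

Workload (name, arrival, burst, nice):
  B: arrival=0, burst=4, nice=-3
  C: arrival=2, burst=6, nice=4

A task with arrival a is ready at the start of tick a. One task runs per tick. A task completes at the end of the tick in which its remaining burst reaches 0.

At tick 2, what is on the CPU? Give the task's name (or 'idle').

t=0: vr[B=0] → run B
t=1: vr[B=1024/1991] → run B
t=2: vr[B=2048/1991 C=2048/1991] → run B
t=3: vr[B=3072/1991 C=2048/1991] → run C
t=4: vr[B=3072/1991 C=2905088/842193] → run B
t=5: vr[C=2905088/842193] → run C
t=6: vr[C=4943872/842193] → run C
t=7: vr[C=2327552/280731] → run C
t=8: vr[C=9021440/842193] → run C
t=9: vr[C=11060224/842193] → run C
t=10: (idle)
t=11: (idle)

running at tick 2 = B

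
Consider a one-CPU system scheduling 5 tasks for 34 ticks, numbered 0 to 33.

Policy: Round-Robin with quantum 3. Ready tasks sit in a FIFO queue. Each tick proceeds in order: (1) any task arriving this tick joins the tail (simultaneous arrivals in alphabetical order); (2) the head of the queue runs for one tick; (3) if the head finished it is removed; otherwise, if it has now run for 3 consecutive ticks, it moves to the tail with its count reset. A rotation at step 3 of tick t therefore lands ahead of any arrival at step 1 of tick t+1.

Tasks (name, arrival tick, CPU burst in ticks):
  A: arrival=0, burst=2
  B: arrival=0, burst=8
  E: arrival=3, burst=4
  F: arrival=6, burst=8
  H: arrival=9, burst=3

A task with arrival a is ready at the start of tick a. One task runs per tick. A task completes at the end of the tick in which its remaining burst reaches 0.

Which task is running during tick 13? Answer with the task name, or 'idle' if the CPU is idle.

t=0: queue=[A,B] q_used=0 → run A
t=1: queue=[A,B] q_used=1 → run A
t=2: queue=[B] q_used=0 → run B
t=3: queue=[B,E] q_used=1 → run B
t=4: queue=[B,E] q_used=2 → run B
t=5: queue=[E,B] q_used=0 → run E
t=6: queue=[E,B,F] q_used=1 → run E
t=7: queue=[E,B,F] q_used=2 → run E
t=8: queue=[B,F,E] q_used=0 → run B
t=9: queue=[B,F,E,H] q_used=1 → run B
t=10: queue=[B,F,E,H] q_used=2 → run B
t=11: queue=[F,E,H,B] q_used=0 → run F
t=12: queue=[F,E,H,B] q_used=1 → run F
t=13: queue=[F,E,H,B] q_used=2 → run F
t=14: queue=[E,H,B,F] q_used=0 → run E
t=15: queue=[H,B,F] q_used=0 → run H
t=16: queue=[H,B,F] q_used=1 → run H
t=17: queue=[H,B,F] q_used=2 → run H
t=18: queue=[B,F] q_used=0 → run B
t=19: queue=[B,F] q_used=1 → run B
t=20: queue=[F] q_used=0 → run F
t=21: queue=[F] q_used=1 → run F
t=22: queue=[F] q_used=2 → run F
t=23: queue=[F] q_used=0 → run F
t=24: queue=[F] q_used=1 → run F
t=25: (idle)
t=26: (idle)
t=27: (idle)
t=28: (idle)
t=29: (idle)
t=30: (idle)
t=31: (idle)
t=32: (idle)
t=33: (idle)

running at tick 13 = F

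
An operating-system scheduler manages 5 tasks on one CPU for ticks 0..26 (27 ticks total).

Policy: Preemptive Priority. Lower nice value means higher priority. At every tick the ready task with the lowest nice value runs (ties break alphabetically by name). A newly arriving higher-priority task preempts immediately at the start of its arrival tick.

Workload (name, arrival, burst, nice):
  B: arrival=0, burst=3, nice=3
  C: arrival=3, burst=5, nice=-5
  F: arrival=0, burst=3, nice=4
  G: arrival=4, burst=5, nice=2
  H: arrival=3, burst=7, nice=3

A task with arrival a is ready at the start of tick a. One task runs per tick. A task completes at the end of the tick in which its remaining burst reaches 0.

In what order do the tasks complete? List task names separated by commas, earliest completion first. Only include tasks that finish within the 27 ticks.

completion order = B, C, G, H, F

t=0: ready={B,F} → run B
t=1: ready={B,F} → run B
t=2: ready={B,F} → run B
t=3: ready={C,F,H} → run C
t=4: ready={C,F,G,H} → run C
t=5: ready={C,F,G,H} → run C
t=6: ready={C,F,G,H} → run C
t=7: ready={C,F,G,H} → run C
t=8: ready={F,G,H} → run G
t=9: ready={F,G,H} → run G
t=10: ready={F,G,H} → run G
t=11: ready={F,G,H} → run G
t=12: ready={F,G,H} → run G
t=13: ready={F,H} → run H
t=14: ready={F,H} → run H
t=15: ready={F,H} → run H
t=16: ready={F,H} → run H
t=17: ready={F,H} → run H
t=18: ready={F,H} → run H
t=19: ready={F,H} → run H
t=20: ready={F} → run F
t=21: ready={F} → run F
t=22: ready={F} → run F
t=23: (idle)
t=24: (idle)
t=25: (idle)
t=26: (idle)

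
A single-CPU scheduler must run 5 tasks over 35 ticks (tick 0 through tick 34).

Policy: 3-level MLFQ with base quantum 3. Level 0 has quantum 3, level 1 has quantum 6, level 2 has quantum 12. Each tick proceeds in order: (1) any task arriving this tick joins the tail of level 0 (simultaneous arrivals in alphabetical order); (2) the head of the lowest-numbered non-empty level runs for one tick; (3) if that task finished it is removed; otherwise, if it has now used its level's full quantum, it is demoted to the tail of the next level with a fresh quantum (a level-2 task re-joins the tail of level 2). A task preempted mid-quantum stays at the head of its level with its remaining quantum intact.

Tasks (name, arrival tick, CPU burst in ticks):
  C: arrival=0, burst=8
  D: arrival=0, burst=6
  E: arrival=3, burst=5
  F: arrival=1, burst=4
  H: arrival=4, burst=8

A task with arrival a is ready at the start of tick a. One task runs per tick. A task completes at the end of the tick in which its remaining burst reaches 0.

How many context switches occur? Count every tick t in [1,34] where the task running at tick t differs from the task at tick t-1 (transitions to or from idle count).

context switches = 10

t=0: L0/L1/L2 = CD/-/- → run C
t=1: L0/L1/L2 = CDF/-/- → run C
t=2: L0/L1/L2 = CDF/-/- → run C
t=3: L0/L1/L2 = DFE/C/- → run D
t=4: L0/L1/L2 = DFEH/C/- → run D
t=5: L0/L1/L2 = DFEH/C/- → run D
t=6: L0/L1/L2 = FEH/CD/- → run F
t=7: L0/L1/L2 = FEH/CD/- → run F
t=8: L0/L1/L2 = FEH/CD/- → run F
t=9: L0/L1/L2 = EH/CDF/- → run E
t=10: L0/L1/L2 = EH/CDF/- → run E
t=11: L0/L1/L2 = EH/CDF/- → run E
t=12: L0/L1/L2 = H/CDFE/- → run H
t=13: L0/L1/L2 = H/CDFE/- → run H
t=14: L0/L1/L2 = H/CDFE/- → run H
t=15: L0/L1/L2 = -/CDFEH/- → run C
t=16: L0/L1/L2 = -/CDFEH/- → run C
t=17: L0/L1/L2 = -/CDFEH/- → run C
t=18: L0/L1/L2 = -/CDFEH/- → run C
t=19: L0/L1/L2 = -/CDFEH/- → run C
t=20: L0/L1/L2 = -/DFEH/- → run D
t=21: L0/L1/L2 = -/DFEH/- → run D
t=22: L0/L1/L2 = -/DFEH/- → run D
t=23: L0/L1/L2 = -/FEH/- → run F
t=24: L0/L1/L2 = -/EH/- → run E
t=25: L0/L1/L2 = -/EH/- → run E
t=26: L0/L1/L2 = -/H/- → run H
t=27: L0/L1/L2 = -/H/- → run H
t=28: L0/L1/L2 = -/H/- → run H
t=29: L0/L1/L2 = -/H/- → run H
t=30: L0/L1/L2 = -/H/- → run H
t=31: (idle)
t=32: (idle)
t=33: (idle)
t=34: (idle)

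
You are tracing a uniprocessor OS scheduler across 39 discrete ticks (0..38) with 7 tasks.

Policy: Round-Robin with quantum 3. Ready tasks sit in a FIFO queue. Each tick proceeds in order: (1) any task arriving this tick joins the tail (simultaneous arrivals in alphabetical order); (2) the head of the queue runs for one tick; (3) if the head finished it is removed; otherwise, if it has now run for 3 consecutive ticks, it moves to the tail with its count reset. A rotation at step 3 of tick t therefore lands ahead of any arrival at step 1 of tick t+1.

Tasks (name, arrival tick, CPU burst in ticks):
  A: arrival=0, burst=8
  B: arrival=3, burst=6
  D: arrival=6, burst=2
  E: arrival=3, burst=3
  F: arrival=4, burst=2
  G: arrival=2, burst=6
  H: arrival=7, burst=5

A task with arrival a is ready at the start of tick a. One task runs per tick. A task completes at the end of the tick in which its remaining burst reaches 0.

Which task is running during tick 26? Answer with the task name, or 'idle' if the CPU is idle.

running at tick 26 = A

t=0: queue=[A] q_used=0 → run A
t=1: queue=[A] q_used=1 → run A
t=2: queue=[A,G] q_used=2 → run A
t=3: queue=[G,A,B,E] q_used=0 → run G
t=4: queue=[G,A,B,E,F] q_used=1 → run G
t=5: queue=[G,A,B,E,F] q_used=2 → run G
t=6: queue=[A,B,E,F,G,D] q_used=0 → run A
t=7: queue=[A,B,E,F,G,D,H] q_used=1 → run A
t=8: queue=[A,B,E,F,G,D,H] q_used=2 → run A
t=9: queue=[B,E,F,G,D,H,A] q_used=0 → run B
t=10: queue=[B,E,F,G,D,H,A] q_used=1 → run B
t=11: queue=[B,E,F,G,D,H,A] q_used=2 → run B
t=12: queue=[E,F,G,D,H,A,B] q_used=0 → run E
t=13: queue=[E,F,G,D,H,A,B] q_used=1 → run E
t=14: queue=[E,F,G,D,H,A,B] q_used=2 → run E
t=15: queue=[F,G,D,H,A,B] q_used=0 → run F
t=16: queue=[F,G,D,H,A,B] q_used=1 → run F
t=17: queue=[G,D,H,A,B] q_used=0 → run G
t=18: queue=[G,D,H,A,B] q_used=1 → run G
t=19: queue=[G,D,H,A,B] q_used=2 → run G
t=20: queue=[D,H,A,B] q_used=0 → run D
t=21: queue=[D,H,A,B] q_used=1 → run D
t=22: queue=[H,A,B] q_used=0 → run H
t=23: queue=[H,A,B] q_used=1 → run H
t=24: queue=[H,A,B] q_used=2 → run H
t=25: queue=[A,B,H] q_used=0 → run A
t=26: queue=[A,B,H] q_used=1 → run A
t=27: queue=[B,H] q_used=0 → run B
t=28: queue=[B,H] q_used=1 → run B
t=29: queue=[B,H] q_used=2 → run B
t=30: queue=[H] q_used=0 → run H
t=31: queue=[H] q_used=1 → run H
t=32: (idle)
t=33: (idle)
t=34: (idle)
t=35: (idle)
t=36: (idle)
t=37: (idle)
t=38: (idle)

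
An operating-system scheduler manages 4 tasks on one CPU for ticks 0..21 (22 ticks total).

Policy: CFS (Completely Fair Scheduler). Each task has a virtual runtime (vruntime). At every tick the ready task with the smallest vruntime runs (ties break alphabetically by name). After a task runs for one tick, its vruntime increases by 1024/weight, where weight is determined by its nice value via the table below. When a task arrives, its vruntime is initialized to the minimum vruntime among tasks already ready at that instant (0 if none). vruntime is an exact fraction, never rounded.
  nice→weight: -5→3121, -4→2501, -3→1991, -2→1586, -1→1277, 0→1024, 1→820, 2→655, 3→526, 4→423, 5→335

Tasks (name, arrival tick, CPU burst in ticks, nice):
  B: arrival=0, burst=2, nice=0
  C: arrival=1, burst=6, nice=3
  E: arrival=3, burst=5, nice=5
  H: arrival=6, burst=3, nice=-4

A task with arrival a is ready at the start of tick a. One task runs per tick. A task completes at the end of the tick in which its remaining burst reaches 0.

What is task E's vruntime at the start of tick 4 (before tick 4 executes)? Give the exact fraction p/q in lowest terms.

vruntime(E, start of tick 4) = 775/263

t=0: vr[B=0] → run B
t=1: vr[B=1 C=1] → run B
t=2: vr[C=1] → run C
t=3: vr[C=775/263 E=775/263] → run C
t=4: vr[C=1287/263 E=775/263] → run E
t=5: vr[C=1287/263 E=528937/88105] → run C
t=6: vr[C=1799/263 E=528937/88105 H=528937/88105] → run E
t=7: vr[C=1799/263 E=798249/88105 H=528937/88105] → run H
t=8: vr[C=1799/263 E=798249/88105 H=1413090957/220350605] → run H
t=9: vr[C=1799/263 E=798249/88105 H=1503310477/220350605] → run H
t=10: vr[C=1799/263 E=798249/88105] → run C
t=11: vr[C=2311/263 E=798249/88105] → run C
t=12: vr[C=2823/263 E=798249/88105] → run E
t=13: vr[C=2823/263 E=1067561/88105] → run C
t=14: vr[E=1067561/88105] → run E
t=15: vr[E=1336873/88105] → run E
t=16: (idle)
t=17: (idle)
t=18: (idle)
t=19: (idle)
t=20: (idle)
t=21: (idle)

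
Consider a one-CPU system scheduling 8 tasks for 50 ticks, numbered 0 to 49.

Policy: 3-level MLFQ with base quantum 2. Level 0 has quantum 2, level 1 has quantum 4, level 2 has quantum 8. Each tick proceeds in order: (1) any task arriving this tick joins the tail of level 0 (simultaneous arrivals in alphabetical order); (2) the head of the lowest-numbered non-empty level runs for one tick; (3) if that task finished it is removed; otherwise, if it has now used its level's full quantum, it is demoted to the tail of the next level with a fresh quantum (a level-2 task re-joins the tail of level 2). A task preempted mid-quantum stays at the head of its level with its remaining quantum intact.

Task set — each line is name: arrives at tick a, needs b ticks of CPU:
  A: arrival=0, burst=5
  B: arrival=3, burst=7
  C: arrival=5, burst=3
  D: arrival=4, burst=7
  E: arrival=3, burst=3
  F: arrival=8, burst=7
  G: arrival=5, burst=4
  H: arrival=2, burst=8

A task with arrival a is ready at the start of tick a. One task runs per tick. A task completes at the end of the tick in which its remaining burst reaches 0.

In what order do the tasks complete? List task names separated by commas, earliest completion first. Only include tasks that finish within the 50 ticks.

completion order = A, E, C, G, H, B, D, F

t=0: L0/L1/L2 = A/-/- → run A
t=1: L0/L1/L2 = A/-/- → run A
t=2: L0/L1/L2 = H/A/- → run H
t=3: L0/L1/L2 = HBE/A/- → run H
t=4: L0/L1/L2 = BED/AH/- → run B
t=5: L0/L1/L2 = BEDCG/AH/- → run B
t=6: L0/L1/L2 = EDCG/AHB/- → run E
t=7: L0/L1/L2 = EDCG/AHB/- → run E
t=8: L0/L1/L2 = DCGF/AHBE/- → run D
t=9: L0/L1/L2 = DCGF/AHBE/- → run D
t=10: L0/L1/L2 = CGF/AHBED/- → run C
t=11: L0/L1/L2 = CGF/AHBED/- → run C
t=12: L0/L1/L2 = GF/AHBEDC/- → run G
t=13: L0/L1/L2 = GF/AHBEDC/- → run G
t=14: L0/L1/L2 = F/AHBEDCG/- → run F
t=15: L0/L1/L2 = F/AHBEDCG/- → run F
t=16: L0/L1/L2 = -/AHBEDCGF/- → run A
t=17: L0/L1/L2 = -/AHBEDCGF/- → run A
t=18: L0/L1/L2 = -/AHBEDCGF/- → run A
t=19: L0/L1/L2 = -/HBEDCGF/- → run H
t=20: L0/L1/L2 = -/HBEDCGF/- → run H
t=21: L0/L1/L2 = -/HBEDCGF/- → run H
t=22: L0/L1/L2 = -/HBEDCGF/- → run H
t=23: L0/L1/L2 = -/BEDCGF/H → run B
t=24: L0/L1/L2 = -/BEDCGF/H → run B
t=25: L0/L1/L2 = -/BEDCGF/H → run B
t=26: L0/L1/L2 = -/BEDCGF/H → run B
t=27: L0/L1/L2 = -/EDCGF/HB → run E
t=28: L0/L1/L2 = -/DCGF/HB → run D
t=29: L0/L1/L2 = -/DCGF/HB → run D
t=30: L0/L1/L2 = -/DCGF/HB → run D
t=31: L0/L1/L2 = -/DCGF/HB → run D
t=32: L0/L1/L2 = -/CGF/HBD → run C
t=33: L0/L1/L2 = -/GF/HBD → run G
t=34: L0/L1/L2 = -/GF/HBD → run G
t=35: L0/L1/L2 = -/F/HBD → run F
t=36: L0/L1/L2 = -/F/HBD → run F
t=37: L0/L1/L2 = -/F/HBD → run F
t=38: L0/L1/L2 = -/F/HBD → run F
t=39: L0/L1/L2 = -/-/HBDF → run H
t=40: L0/L1/L2 = -/-/HBDF → run H
t=41: L0/L1/L2 = -/-/BDF → run B
t=42: L0/L1/L2 = -/-/DF → run D
t=43: L0/L1/L2 = -/-/F → run F
t=44: (idle)
t=45: (idle)
t=46: (idle)
t=47: (idle)
t=48: (idle)
t=49: (idle)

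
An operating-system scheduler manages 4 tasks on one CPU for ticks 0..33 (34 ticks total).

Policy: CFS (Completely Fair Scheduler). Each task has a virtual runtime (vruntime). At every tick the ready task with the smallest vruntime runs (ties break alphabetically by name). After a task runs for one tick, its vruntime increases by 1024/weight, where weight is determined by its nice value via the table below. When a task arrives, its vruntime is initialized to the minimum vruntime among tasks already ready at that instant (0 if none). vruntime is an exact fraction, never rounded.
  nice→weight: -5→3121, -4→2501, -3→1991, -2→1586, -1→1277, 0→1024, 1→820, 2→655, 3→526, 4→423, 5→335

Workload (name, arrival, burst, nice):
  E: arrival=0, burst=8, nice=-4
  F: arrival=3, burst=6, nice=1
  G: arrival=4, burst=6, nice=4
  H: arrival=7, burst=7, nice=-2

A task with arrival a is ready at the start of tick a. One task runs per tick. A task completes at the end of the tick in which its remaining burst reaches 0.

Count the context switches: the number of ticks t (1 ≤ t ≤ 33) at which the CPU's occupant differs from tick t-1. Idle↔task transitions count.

context switches = 18

t=0: vr[E=0] → run E
t=1: vr[E=1024/2501] → run E
t=2: vr[E=2048/2501] → run E
t=3: vr[E=3072/2501 F=3072/2501] → run E
t=4: vr[E=4096/2501 F=3072/2501 G=3072/2501] → run F
t=5: vr[E=4096/2501 F=30976/12505 G=3072/2501] → run G
t=6: vr[E=4096/2501 F=30976/12505 G=3860480/1057923] → run E
t=7: vr[E=5120/2501 F=30976/12505 G=3860480/1057923 H=5120/2501] → run E
t=8: vr[E=6144/2501 F=30976/12505 G=3860480/1057923 H=5120/2501] → run H
t=9: vr[E=6144/2501 F=30976/12505 G=3860480/1057923 H=87552/32513] → run E
t=10: vr[E=7168/2501 F=30976/12505 G=3860480/1057923 H=87552/32513] → run F
t=11: vr[E=7168/2501 F=46592/12505 G=3860480/1057923 H=87552/32513] → run H
t=12: vr[E=7168/2501 F=46592/12505 G=3860480/1057923 H=108544/32513] → run E
t=13: vr[F=46592/12505 G=3860480/1057923 H=108544/32513] → run H
t=14: vr[F=46592/12505 G=3860480/1057923 H=129536/32513] → run G
t=15: vr[F=46592/12505 G=6421504/1057923 H=129536/32513] → run F
t=16: vr[F=62208/12505 G=6421504/1057923 H=129536/32513] → run H
t=17: vr[F=62208/12505 G=6421504/1057923 H=150528/32513] → run H
t=18: vr[F=62208/12505 G=6421504/1057923 H=171520/32513] → run F
t=19: vr[F=77824/12505 G=6421504/1057923 H=171520/32513] → run H
t=20: vr[F=77824/12505 G=6421504/1057923 H=192512/32513] → run H
t=21: vr[F=77824/12505 G=6421504/1057923] → run G
t=22: vr[F=77824/12505 G=2994176/352641] → run F
t=23: vr[F=18688/2501 G=2994176/352641] → run F
t=24: vr[G=2994176/352641] → run G
t=25: vr[G=11543552/1057923] → run G
t=26: vr[G=14104576/1057923] → run G
t=27: (idle)
t=28: (idle)
t=29: (idle)
t=30: (idle)
t=31: (idle)
t=32: (idle)
t=33: (idle)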